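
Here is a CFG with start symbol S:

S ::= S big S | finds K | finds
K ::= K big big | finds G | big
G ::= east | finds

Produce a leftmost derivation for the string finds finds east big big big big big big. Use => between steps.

S => finds K => finds K big big => finds K big big big big => finds K big big big big big big => finds finds G big big big big big big => finds finds east big big big big big big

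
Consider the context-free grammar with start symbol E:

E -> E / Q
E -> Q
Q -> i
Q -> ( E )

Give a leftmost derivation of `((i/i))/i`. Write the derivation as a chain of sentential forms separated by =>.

E => E/Q => Q/Q => (E)/Q => (Q)/Q => ((E))/Q => ((E/Q))/Q => ((Q/Q))/Q => ((i/Q))/Q => ((i/i))/Q => ((i/i))/i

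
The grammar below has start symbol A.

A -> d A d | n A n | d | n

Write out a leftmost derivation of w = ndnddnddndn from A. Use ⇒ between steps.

A⇒nAn⇒ndAdn⇒ndnAndn⇒ndndAdndn⇒ndnddAddndn⇒ndnddnddndn

A ⇒ nAn   [A -> n A n]
nAn ⇒ ndAdn   [A -> d A d]
ndAdn ⇒ ndnAndn   [A -> n A n]
ndnAndn ⇒ ndndAdndn   [A -> d A d]
ndndAdndn ⇒ ndnddAddndn   [A -> d A d]
ndnddAddndn ⇒ ndnddnddndn   [A -> n]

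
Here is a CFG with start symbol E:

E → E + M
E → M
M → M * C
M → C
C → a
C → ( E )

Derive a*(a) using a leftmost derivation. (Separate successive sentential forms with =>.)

E => M   [E → M]
M => M*C   [M → M * C]
M*C => C*C   [M → C]
C*C => a*C   [C → a]
a*C => a*(E)   [C → ( E )]
a*(E) => a*(M)   [E → M]
a*(M) => a*(C)   [M → C]
a*(C) => a*(a)   [C → a]

E => M => M*C => C*C => a*C => a*(E) => a*(M) => a*(C) => a*(a)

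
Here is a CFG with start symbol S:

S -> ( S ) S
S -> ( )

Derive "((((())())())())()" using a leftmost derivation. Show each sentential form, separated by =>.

S=>(S)S=>((S)S)S=>(((S)S)S)S=>((((S)S)S)S)S=>((((())S)S)S)S=>((((())())S)S)S=>((((())())())S)S=>((((())())())())S=>((((())())())())()

S => (S)S   [S -> ( S ) S]
(S)S => ((S)S)S   [S -> ( S ) S]
((S)S)S => (((S)S)S)S   [S -> ( S ) S]
(((S)S)S)S => ((((S)S)S)S)S   [S -> ( S ) S]
((((S)S)S)S)S => ((((())S)S)S)S   [S -> ( )]
((((())S)S)S)S => ((((())())S)S)S   [S -> ( )]
((((())())S)S)S => ((((())())())S)S   [S -> ( )]
((((())())())S)S => ((((())())())())S   [S -> ( )]
((((())())())())S => ((((())())())())()   [S -> ( )]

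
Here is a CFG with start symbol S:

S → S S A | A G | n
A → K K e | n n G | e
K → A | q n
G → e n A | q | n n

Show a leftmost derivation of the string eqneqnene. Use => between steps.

S => SSA => SSASA => AGSASA => KKeGSASA => AKeGSASA => eKeGSASA => eqneGSASA => eqneqSASA => eqneqnASA => eqneqneSA => eqneqnenA => eqneqnene

S => SSA   [S → S S A]
SSA => SSASA   [S → S S A]
SSASA => AGSASA   [S → A G]
AGSASA => KKeGSASA   [A → K K e]
KKeGSASA => AKeGSASA   [K → A]
AKeGSASA => eKeGSASA   [A → e]
eKeGSASA => eqneGSASA   [K → q n]
eqneGSASA => eqneqSASA   [G → q]
eqneqSASA => eqneqnASA   [S → n]
eqneqnASA => eqneqneSA   [A → e]
eqneqneSA => eqneqnenA   [S → n]
eqneqnenA => eqneqnene   [A → e]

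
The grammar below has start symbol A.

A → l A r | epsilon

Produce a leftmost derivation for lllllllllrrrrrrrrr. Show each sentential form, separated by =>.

A => lAr   [A → l A r]
lAr => llArr   [A → l A r]
llArr => lllArrr   [A → l A r]
lllArrr => llllArrrr   [A → l A r]
llllArrrr => lllllArrrrr   [A → l A r]
lllllArrrrr => llllllArrrrrr   [A → l A r]
llllllArrrrrr => lllllllArrrrrrr   [A → l A r]
lllllllArrrrrrr => llllllllArrrrrrrr   [A → l A r]
llllllllArrrrrrrr => lllllllllArrrrrrrrr   [A → l A r]
lllllllllArrrrrrrrr => lllllllllrrrrrrrrr   [A → epsilon]

A => lAr => llArr => lllArrr => llllArrrr => lllllArrrrr => llllllArrrrrr => lllllllArrrrrrr => llllllllArrrrrrrr => lllllllllArrrrrrrrr => lllllllllrrrrrrrrr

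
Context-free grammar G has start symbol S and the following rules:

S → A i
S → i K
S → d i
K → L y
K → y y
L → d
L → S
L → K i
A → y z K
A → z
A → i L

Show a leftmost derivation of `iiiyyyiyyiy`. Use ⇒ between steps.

S⇒iK⇒iLy⇒iKiy⇒iLyiy⇒iSyiy⇒iiKyiy⇒iiLyyiy⇒iiKiyyiy⇒iiLyiyyiy⇒iiSyiyyiy⇒iiiKyiyyiy⇒iiiyyyiyyiy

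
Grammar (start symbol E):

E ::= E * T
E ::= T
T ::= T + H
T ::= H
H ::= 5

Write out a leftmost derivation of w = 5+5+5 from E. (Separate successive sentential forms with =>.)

E => T   [E ::= T]
T => T+H   [T ::= T + H]
T+H => T+H+H   [T ::= T + H]
T+H+H => H+H+H   [T ::= H]
H+H+H => 5+H+H   [H ::= 5]
5+H+H => 5+5+H   [H ::= 5]
5+5+H => 5+5+5   [H ::= 5]

E => T => T+H => T+H+H => H+H+H => 5+H+H => 5+5+H => 5+5+5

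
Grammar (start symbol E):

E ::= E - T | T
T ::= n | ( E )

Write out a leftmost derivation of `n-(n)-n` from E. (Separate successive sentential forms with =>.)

E=>E-T=>E-T-T=>T-T-T=>n-T-T=>n-(E)-T=>n-(T)-T=>n-(n)-T=>n-(n)-n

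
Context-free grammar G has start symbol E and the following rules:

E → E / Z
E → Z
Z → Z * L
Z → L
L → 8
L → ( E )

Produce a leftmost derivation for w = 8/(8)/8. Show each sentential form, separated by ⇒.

E ⇒ E/Z ⇒ E/Z/Z ⇒ Z/Z/Z ⇒ L/Z/Z ⇒ 8/Z/Z ⇒ 8/L/Z ⇒ 8/(E)/Z ⇒ 8/(Z)/Z ⇒ 8/(L)/Z ⇒ 8/(8)/Z ⇒ 8/(8)/L ⇒ 8/(8)/8

E ⇒ E/Z   [E → E / Z]
E/Z ⇒ E/Z/Z   [E → E / Z]
E/Z/Z ⇒ Z/Z/Z   [E → Z]
Z/Z/Z ⇒ L/Z/Z   [Z → L]
L/Z/Z ⇒ 8/Z/Z   [L → 8]
8/Z/Z ⇒ 8/L/Z   [Z → L]
8/L/Z ⇒ 8/(E)/Z   [L → ( E )]
8/(E)/Z ⇒ 8/(Z)/Z   [E → Z]
8/(Z)/Z ⇒ 8/(L)/Z   [Z → L]
8/(L)/Z ⇒ 8/(8)/Z   [L → 8]
8/(8)/Z ⇒ 8/(8)/L   [Z → L]
8/(8)/L ⇒ 8/(8)/8   [L → 8]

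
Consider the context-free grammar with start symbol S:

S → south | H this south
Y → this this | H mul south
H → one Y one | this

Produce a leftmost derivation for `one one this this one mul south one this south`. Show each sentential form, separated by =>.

S => H this south => one Y one this south => one H mul south one this south => one one Y one mul south one this south => one one this this one mul south one this south

S => H this south   [S → H this south]
H this south => one Y one this south   [H → one Y one]
one Y one this south => one H mul south one this south   [Y → H mul south]
one H mul south one this south => one one Y one mul south one this south   [H → one Y one]
one one Y one mul south one this south => one one this this one mul south one this south   [Y → this this]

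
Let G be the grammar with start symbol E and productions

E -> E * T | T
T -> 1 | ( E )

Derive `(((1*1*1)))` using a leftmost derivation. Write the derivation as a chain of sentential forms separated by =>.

E=>T=>(E)=>(T)=>((E))=>((T))=>(((E)))=>(((E*T)))=>(((E*T*T)))=>(((T*T*T)))=>(((1*T*T)))=>(((1*1*T)))=>(((1*1*1)))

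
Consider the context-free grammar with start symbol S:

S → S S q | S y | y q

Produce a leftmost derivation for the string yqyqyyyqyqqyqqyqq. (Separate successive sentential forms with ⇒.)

S ⇒ SSq   [S → S S q]
SSq ⇒ SSqSq   [S → S S q]
SSqSq ⇒ SSqSqSq   [S → S S q]
SSqSqSq ⇒ SSqSqSqSq   [S → S S q]
SSqSqSqSq ⇒ yqSqSqSqSq   [S → y q]
yqSqSqSqSq ⇒ yqSyqSqSqSq   [S → S y]
yqSyqSqSqSq ⇒ yqSyyqSqSqSq   [S → S y]
yqSyyqSqSqSq ⇒ yqSyyyqSqSqSq   [S → S y]
yqSyyyqSqSqSq ⇒ yqyqyyyqSqSqSq   [S → y q]
yqyqyyyqSqSqSq ⇒ yqyqyyyqyqqSqSq   [S → y q]
yqyqyyyqyqqSqSq ⇒ yqyqyyyqyqqyqqSq   [S → y q]
yqyqyyyqyqqyqqSq ⇒ yqyqyyyqyqqyqqyqq   [S → y q]

S⇒SSq⇒SSqSq⇒SSqSqSq⇒SSqSqSqSq⇒yqSqSqSqSq⇒yqSyqSqSqSq⇒yqSyyqSqSqSq⇒yqSyyyqSqSqSq⇒yqyqyyyqSqSqSq⇒yqyqyyyqyqqSqSq⇒yqyqyyyqyqqyqqSq⇒yqyqyyyqyqqyqqyqq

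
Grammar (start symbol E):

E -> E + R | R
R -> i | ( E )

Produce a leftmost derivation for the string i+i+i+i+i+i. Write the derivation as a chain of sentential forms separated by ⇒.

E ⇒ E+R   [E -> E + R]
E+R ⇒ E+R+R   [E -> E + R]
E+R+R ⇒ E+R+R+R   [E -> E + R]
E+R+R+R ⇒ E+R+R+R+R   [E -> E + R]
E+R+R+R+R ⇒ E+R+R+R+R+R   [E -> E + R]
E+R+R+R+R+R ⇒ R+R+R+R+R+R   [E -> R]
R+R+R+R+R+R ⇒ i+R+R+R+R+R   [R -> i]
i+R+R+R+R+R ⇒ i+i+R+R+R+R   [R -> i]
i+i+R+R+R+R ⇒ i+i+i+R+R+R   [R -> i]
i+i+i+R+R+R ⇒ i+i+i+i+R+R   [R -> i]
i+i+i+i+R+R ⇒ i+i+i+i+i+R   [R -> i]
i+i+i+i+i+R ⇒ i+i+i+i+i+i   [R -> i]

E ⇒ E+R ⇒ E+R+R ⇒ E+R+R+R ⇒ E+R+R+R+R ⇒ E+R+R+R+R+R ⇒ R+R+R+R+R+R ⇒ i+R+R+R+R+R ⇒ i+i+R+R+R+R ⇒ i+i+i+R+R+R ⇒ i+i+i+i+R+R ⇒ i+i+i+i+i+R ⇒ i+i+i+i+i+i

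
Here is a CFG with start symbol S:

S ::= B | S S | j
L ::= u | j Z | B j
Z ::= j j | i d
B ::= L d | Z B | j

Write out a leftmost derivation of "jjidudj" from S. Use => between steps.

S => SS => BS => ZBS => jjBS => jjZBS => jjidBS => jjidLdS => jjidudS => jjidudj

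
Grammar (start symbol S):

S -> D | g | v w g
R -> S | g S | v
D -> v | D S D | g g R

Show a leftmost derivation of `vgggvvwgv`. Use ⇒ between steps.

S ⇒ D ⇒ DSD ⇒ vSD ⇒ vgD ⇒ vgDSD ⇒ vgggRSD ⇒ vgggvSD ⇒ vgggvvwgD ⇒ vgggvvwgv

S ⇒ D   [S -> D]
D ⇒ DSD   [D -> D S D]
DSD ⇒ vSD   [D -> v]
vSD ⇒ vgD   [S -> g]
vgD ⇒ vgDSD   [D -> D S D]
vgDSD ⇒ vgggRSD   [D -> g g R]
vgggRSD ⇒ vgggvSD   [R -> v]
vgggvSD ⇒ vgggvvwgD   [S -> v w g]
vgggvvwgD ⇒ vgggvvwgv   [D -> v]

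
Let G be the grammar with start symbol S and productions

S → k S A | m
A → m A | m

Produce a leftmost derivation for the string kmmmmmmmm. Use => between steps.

S=>kSA=>kmA=>kmmA=>kmmmA=>kmmmmA=>kmmmmmA=>kmmmmmmA=>kmmmmmmmA=>kmmmmmmmm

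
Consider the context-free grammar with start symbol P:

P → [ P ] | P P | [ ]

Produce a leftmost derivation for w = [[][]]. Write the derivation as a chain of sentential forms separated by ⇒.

P⇒[P]⇒[PP]⇒[[]P]⇒[[][]]

P ⇒ [P]   [P → [ P ]]
[P] ⇒ [PP]   [P → P P]
[PP] ⇒ [[]P]   [P → [ ]]
[[]P] ⇒ [[][]]   [P → [ ]]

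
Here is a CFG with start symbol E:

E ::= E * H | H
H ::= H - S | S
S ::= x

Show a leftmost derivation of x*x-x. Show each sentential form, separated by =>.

E => E*H => H*H => S*H => x*H => x*H-S => x*S-S => x*x-S => x*x-x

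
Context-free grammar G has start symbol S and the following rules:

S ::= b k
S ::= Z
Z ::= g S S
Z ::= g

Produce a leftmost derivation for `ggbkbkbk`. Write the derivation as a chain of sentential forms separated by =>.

S => Z => gSS => gZS => ggSSS => ggbkSS => ggbkbkS => ggbkbkbk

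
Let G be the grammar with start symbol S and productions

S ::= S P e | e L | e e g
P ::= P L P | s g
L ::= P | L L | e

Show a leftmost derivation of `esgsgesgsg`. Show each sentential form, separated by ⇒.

S⇒eL⇒eP⇒ePLP⇒esgLP⇒esgPP⇒esgPLPP⇒esgsgLPP⇒esgsgePP⇒esgsgesgP⇒esgsgesgsg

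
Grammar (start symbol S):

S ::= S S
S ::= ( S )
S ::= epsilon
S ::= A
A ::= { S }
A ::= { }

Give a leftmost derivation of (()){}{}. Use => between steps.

S=>SS=>SSS=>(S)SS=>((S))SS=>(())SS=>(())AS=>(()){}S=>(()){}A=>(()){}{}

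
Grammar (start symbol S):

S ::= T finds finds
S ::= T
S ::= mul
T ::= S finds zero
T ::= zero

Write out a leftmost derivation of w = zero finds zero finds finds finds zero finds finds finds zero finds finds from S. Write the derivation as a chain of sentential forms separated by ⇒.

S ⇒ T finds finds ⇒ S finds zero finds finds ⇒ T finds finds finds zero finds finds ⇒ S finds zero finds finds finds zero finds finds ⇒ T finds finds finds zero finds finds finds zero finds finds ⇒ S finds zero finds finds finds zero finds finds finds zero finds finds ⇒ T finds zero finds finds finds zero finds finds finds zero finds finds ⇒ zero finds zero finds finds finds zero finds finds finds zero finds finds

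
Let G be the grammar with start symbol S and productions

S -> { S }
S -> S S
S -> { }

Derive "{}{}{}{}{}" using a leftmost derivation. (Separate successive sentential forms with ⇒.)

S⇒SS⇒SSS⇒SSSS⇒SSSSS⇒{}SSSS⇒{}{}SSS⇒{}{}{}SS⇒{}{}{}{}S⇒{}{}{}{}{}

S ⇒ SS   [S -> S S]
SS ⇒ SSS   [S -> S S]
SSS ⇒ SSSS   [S -> S S]
SSSS ⇒ SSSSS   [S -> S S]
SSSSS ⇒ {}SSSS   [S -> { }]
{}SSSS ⇒ {}{}SSS   [S -> { }]
{}{}SSS ⇒ {}{}{}SS   [S -> { }]
{}{}{}SS ⇒ {}{}{}{}S   [S -> { }]
{}{}{}{}S ⇒ {}{}{}{}{}   [S -> { }]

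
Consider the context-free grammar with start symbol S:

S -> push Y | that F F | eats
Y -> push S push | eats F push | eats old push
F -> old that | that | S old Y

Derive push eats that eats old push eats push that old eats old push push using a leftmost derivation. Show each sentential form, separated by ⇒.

S ⇒ push Y   [S -> push Y]
push Y ⇒ push eats F push   [Y -> eats F push]
push eats F push ⇒ push eats S old Y push   [F -> S old Y]
push eats S old Y push ⇒ push eats that F F old Y push   [S -> that F F]
push eats that F F old Y push ⇒ push eats that S old Y F old Y push   [F -> S old Y]
push eats that S old Y F old Y push ⇒ push eats that eats old Y F old Y push   [S -> eats]
push eats that eats old Y F old Y push ⇒ push eats that eats old push S push F old Y push   [Y -> push S push]
push eats that eats old push S push F old Y push ⇒ push eats that eats old push eats push F old Y push   [S -> eats]
push eats that eats old push eats push F old Y push ⇒ push eats that eats old push eats push that old Y push   [F -> that]
push eats that eats old push eats push that old Y push ⇒ push eats that eats old push eats push that old eats old push push   [Y -> eats old push]

S ⇒ push Y ⇒ push eats F push ⇒ push eats S old Y push ⇒ push eats that F F old Y push ⇒ push eats that S old Y F old Y push ⇒ push eats that eats old Y F old Y push ⇒ push eats that eats old push S push F old Y push ⇒ push eats that eats old push eats push F old Y push ⇒ push eats that eats old push eats push that old Y push ⇒ push eats that eats old push eats push that old eats old push push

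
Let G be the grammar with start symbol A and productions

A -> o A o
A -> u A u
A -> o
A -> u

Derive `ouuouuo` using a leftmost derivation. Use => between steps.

A => oAo => ouAuo => ouuAuuo => ouuouuo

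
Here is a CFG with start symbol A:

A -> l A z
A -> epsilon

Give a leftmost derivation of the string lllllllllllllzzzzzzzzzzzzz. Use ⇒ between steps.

A ⇒ lAz   [A -> l A z]
lAz ⇒ llAzz   [A -> l A z]
llAzz ⇒ lllAzzz   [A -> l A z]
lllAzzz ⇒ llllAzzzz   [A -> l A z]
llllAzzzz ⇒ lllllAzzzzz   [A -> l A z]
lllllAzzzzz ⇒ llllllAzzzzzz   [A -> l A z]
llllllAzzzzzz ⇒ lllllllAzzzzzzz   [A -> l A z]
lllllllAzzzzzzz ⇒ llllllllAzzzzzzzz   [A -> l A z]
llllllllAzzzzzzzz ⇒ lllllllllAzzzzzzzzz   [A -> l A z]
lllllllllAzzzzzzzzz ⇒ llllllllllAzzzzzzzzzz   [A -> l A z]
llllllllllAzzzzzzzzzz ⇒ lllllllllllAzzzzzzzzzzz   [A -> l A z]
lllllllllllAzzzzzzzzzzz ⇒ llllllllllllAzzzzzzzzzzzz   [A -> l A z]
llllllllllllAzzzzzzzzzzzz ⇒ lllllllllllllAzzzzzzzzzzzzz   [A -> l A z]
lllllllllllllAzzzzzzzzzzzzz ⇒ lllllllllllllzzzzzzzzzzzzz   [A -> epsilon]

A ⇒ lAz ⇒ llAzz ⇒ lllAzzz ⇒ llllAzzzz ⇒ lllllAzzzzz ⇒ llllllAzzzzzz ⇒ lllllllAzzzzzzz ⇒ llllllllAzzzzzzzz ⇒ lllllllllAzzzzzzzzz ⇒ llllllllllAzzzzzzzzzz ⇒ lllllllllllAzzzzzzzzzzz ⇒ llllllllllllAzzzzzzzzzzzz ⇒ lllllllllllllAzzzzzzzzzzzzz ⇒ lllllllllllllzzzzzzzzzzzzz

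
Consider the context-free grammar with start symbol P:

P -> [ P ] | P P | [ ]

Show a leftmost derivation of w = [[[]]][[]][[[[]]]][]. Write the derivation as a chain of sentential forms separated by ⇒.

P ⇒ PP   [P -> P P]
PP ⇒ [P]P   [P -> [ P ]]
[P]P ⇒ [[P]]P   [P -> [ P ]]
[[P]]P ⇒ [[[]]]P   [P -> [ ]]
[[[]]]P ⇒ [[[]]]PP   [P -> P P]
[[[]]]PP ⇒ [[[]]][P]P   [P -> [ P ]]
[[[]]][P]P ⇒ [[[]]][[]]P   [P -> [ ]]
[[[]]][[]]P ⇒ [[[]]][[]]PP   [P -> P P]
[[[]]][[]]PP ⇒ [[[]]][[]][P]P   [P -> [ P ]]
[[[]]][[]][P]P ⇒ [[[]]][[]][[P]]P   [P -> [ P ]]
[[[]]][[]][[P]]P ⇒ [[[]]][[]][[[P]]]P   [P -> [ P ]]
[[[]]][[]][[[P]]]P ⇒ [[[]]][[]][[[[]]]]P   [P -> [ ]]
[[[]]][[]][[[[]]]]P ⇒ [[[]]][[]][[[[]]]][]   [P -> [ ]]

P⇒PP⇒[P]P⇒[[P]]P⇒[[[]]]P⇒[[[]]]PP⇒[[[]]][P]P⇒[[[]]][[]]P⇒[[[]]][[]]PP⇒[[[]]][[]][P]P⇒[[[]]][[]][[P]]P⇒[[[]]][[]][[[P]]]P⇒[[[]]][[]][[[[]]]]P⇒[[[]]][[]][[[[]]]][]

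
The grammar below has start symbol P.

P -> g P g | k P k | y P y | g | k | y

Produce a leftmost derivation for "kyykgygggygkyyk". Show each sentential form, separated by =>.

P => kPk => kyPyk => kyyPyyk => kyykPkyyk => kyykgPgkyyk => kyykgyPygkyyk => kyykgygPgygkyyk => kyykgygggygkyyk

P => kPk   [P -> k P k]
kPk => kyPyk   [P -> y P y]
kyPyk => kyyPyyk   [P -> y P y]
kyyPyyk => kyykPkyyk   [P -> k P k]
kyykPkyyk => kyykgPgkyyk   [P -> g P g]
kyykgPgkyyk => kyykgyPygkyyk   [P -> y P y]
kyykgyPygkyyk => kyykgygPgygkyyk   [P -> g P g]
kyykgygPgygkyyk => kyykgygggygkyyk   [P -> g]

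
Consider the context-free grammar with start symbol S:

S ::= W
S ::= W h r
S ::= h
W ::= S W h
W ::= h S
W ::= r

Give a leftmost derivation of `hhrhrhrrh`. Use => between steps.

S => W => SWh => WhrWh => hShrWh => hWhrhrWh => hhShrhrWh => hhWhrhrWh => hhrhrhrWh => hhrhrhrrh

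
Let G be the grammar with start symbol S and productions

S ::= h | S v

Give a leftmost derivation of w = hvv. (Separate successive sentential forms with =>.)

S => Sv => Svv => hvv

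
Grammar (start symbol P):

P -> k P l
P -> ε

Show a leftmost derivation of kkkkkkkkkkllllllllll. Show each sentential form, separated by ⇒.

P⇒kPl⇒kkPll⇒kkkPlll⇒kkkkPllll⇒kkkkkPlllll⇒kkkkkkPllllll⇒kkkkkkkPlllllll⇒kkkkkkkkPllllllll⇒kkkkkkkkkPlllllllll⇒kkkkkkkkkkPllllllllll⇒kkkkkkkkkkllllllllll

P ⇒ kPl   [P -> k P l]
kPl ⇒ kkPll   [P -> k P l]
kkPll ⇒ kkkPlll   [P -> k P l]
kkkPlll ⇒ kkkkPllll   [P -> k P l]
kkkkPllll ⇒ kkkkkPlllll   [P -> k P l]
kkkkkPlllll ⇒ kkkkkkPllllll   [P -> k P l]
kkkkkkPllllll ⇒ kkkkkkkPlllllll   [P -> k P l]
kkkkkkkPlllllll ⇒ kkkkkkkkPllllllll   [P -> k P l]
kkkkkkkkPllllllll ⇒ kkkkkkkkkPlllllllll   [P -> k P l]
kkkkkkkkkPlllllllll ⇒ kkkkkkkkkkPllllllllll   [P -> k P l]
kkkkkkkkkkPllllllllll ⇒ kkkkkkkkkkllllllllll   [P -> ε]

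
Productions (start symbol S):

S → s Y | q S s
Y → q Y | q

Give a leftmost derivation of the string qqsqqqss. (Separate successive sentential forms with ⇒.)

S ⇒ qSs ⇒ qqSss ⇒ qqsYss ⇒ qqsqYss ⇒ qqsqqYss ⇒ qqsqqqss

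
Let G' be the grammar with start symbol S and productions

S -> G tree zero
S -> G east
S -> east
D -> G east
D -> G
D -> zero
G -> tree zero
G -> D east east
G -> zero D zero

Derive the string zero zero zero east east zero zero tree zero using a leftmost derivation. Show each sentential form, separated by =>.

S => G tree zero => zero D zero tree zero => zero G zero tree zero => zero zero D zero zero tree zero => zero zero G zero zero tree zero => zero zero D east east zero zero tree zero => zero zero zero east east zero zero tree zero

S => G tree zero   [S -> G tree zero]
G tree zero => zero D zero tree zero   [G -> zero D zero]
zero D zero tree zero => zero G zero tree zero   [D -> G]
zero G zero tree zero => zero zero D zero zero tree zero   [G -> zero D zero]
zero zero D zero zero tree zero => zero zero G zero zero tree zero   [D -> G]
zero zero G zero zero tree zero => zero zero D east east zero zero tree zero   [G -> D east east]
zero zero D east east zero zero tree zero => zero zero zero east east zero zero tree zero   [D -> zero]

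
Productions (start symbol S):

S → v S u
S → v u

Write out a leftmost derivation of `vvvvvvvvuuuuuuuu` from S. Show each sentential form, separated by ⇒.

S⇒vSu⇒vvSuu⇒vvvSuuu⇒vvvvSuuuu⇒vvvvvSuuuuu⇒vvvvvvSuuuuuu⇒vvvvvvvSuuuuuuu⇒vvvvvvvvuuuuuuuu

S ⇒ vSu   [S → v S u]
vSu ⇒ vvSuu   [S → v S u]
vvSuu ⇒ vvvSuuu   [S → v S u]
vvvSuuu ⇒ vvvvSuuuu   [S → v S u]
vvvvSuuuu ⇒ vvvvvSuuuuu   [S → v S u]
vvvvvSuuuuu ⇒ vvvvvvSuuuuuu   [S → v S u]
vvvvvvSuuuuuu ⇒ vvvvvvvSuuuuuuu   [S → v S u]
vvvvvvvSuuuuuuu ⇒ vvvvvvvvuuuuuuuu   [S → v u]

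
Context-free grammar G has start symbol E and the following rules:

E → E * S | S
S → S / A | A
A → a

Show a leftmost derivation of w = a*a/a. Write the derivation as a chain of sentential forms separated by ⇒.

E ⇒ E*S   [E → E * S]
E*S ⇒ S*S   [E → S]
S*S ⇒ A*S   [S → A]
A*S ⇒ a*S   [A → a]
a*S ⇒ a*S/A   [S → S / A]
a*S/A ⇒ a*A/A   [S → A]
a*A/A ⇒ a*a/A   [A → a]
a*a/A ⇒ a*a/a   [A → a]

E ⇒ E*S ⇒ S*S ⇒ A*S ⇒ a*S ⇒ a*S/A ⇒ a*A/A ⇒ a*a/A ⇒ a*a/a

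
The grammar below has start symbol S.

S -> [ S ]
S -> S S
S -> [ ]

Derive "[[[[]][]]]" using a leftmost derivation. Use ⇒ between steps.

S ⇒ [S]   [S -> [ S ]]
[S] ⇒ [[S]]   [S -> [ S ]]
[[S]] ⇒ [[SS]]   [S -> S S]
[[SS]] ⇒ [[[S]S]]   [S -> [ S ]]
[[[S]S]] ⇒ [[[[]]S]]   [S -> [ ]]
[[[[]]S]] ⇒ [[[[]][]]]   [S -> [ ]]

S ⇒ [S] ⇒ [[S]] ⇒ [[SS]] ⇒ [[[S]S]] ⇒ [[[[]]S]] ⇒ [[[[]][]]]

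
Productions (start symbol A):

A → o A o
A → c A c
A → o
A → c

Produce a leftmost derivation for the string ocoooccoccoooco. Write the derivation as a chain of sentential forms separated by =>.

A => oAo   [A → o A o]
oAo => ocAco   [A → c A c]
ocAco => ocoAoco   [A → o A o]
ocoAoco => ocooAooco   [A → o A o]
ocooAooco => ocoooAoooco   [A → o A o]
ocoooAoooco => ocooocAcoooco   [A → c A c]
ocooocAcoooco => ocoooccAccoooco   [A → c A c]
ocoooccAccoooco => ocoooccoccoooco   [A → o]

A => oAo => ocAco => ocoAoco => ocooAooco => ocoooAoooco => ocooocAcoooco => ocoooccAccoooco => ocoooccoccoooco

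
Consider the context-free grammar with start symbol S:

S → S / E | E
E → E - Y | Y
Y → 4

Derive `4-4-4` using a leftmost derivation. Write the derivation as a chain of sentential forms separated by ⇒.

S ⇒ E   [S → E]
E ⇒ E-Y   [E → E - Y]
E-Y ⇒ E-Y-Y   [E → E - Y]
E-Y-Y ⇒ Y-Y-Y   [E → Y]
Y-Y-Y ⇒ 4-Y-Y   [Y → 4]
4-Y-Y ⇒ 4-4-Y   [Y → 4]
4-4-Y ⇒ 4-4-4   [Y → 4]

S⇒E⇒E-Y⇒E-Y-Y⇒Y-Y-Y⇒4-Y-Y⇒4-4-Y⇒4-4-4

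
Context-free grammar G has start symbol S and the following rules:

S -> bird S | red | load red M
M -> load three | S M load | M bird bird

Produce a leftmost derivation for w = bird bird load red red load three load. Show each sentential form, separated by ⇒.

S ⇒ bird S ⇒ bird bird S ⇒ bird bird load red M ⇒ bird bird load red S M load ⇒ bird bird load red red M load ⇒ bird bird load red red load three load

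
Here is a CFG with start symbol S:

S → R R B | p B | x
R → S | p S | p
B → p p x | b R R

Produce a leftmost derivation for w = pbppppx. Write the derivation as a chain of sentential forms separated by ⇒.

S ⇒ pB   [S → p B]
pB ⇒ pbRR   [B → b R R]
pbRR ⇒ pbpR   [R → p]
pbpR ⇒ pbpS   [R → S]
pbpS ⇒ pbppB   [S → p B]
pbppB ⇒ pbppppx   [B → p p x]

S⇒pB⇒pbRR⇒pbpR⇒pbpS⇒pbppB⇒pbppppx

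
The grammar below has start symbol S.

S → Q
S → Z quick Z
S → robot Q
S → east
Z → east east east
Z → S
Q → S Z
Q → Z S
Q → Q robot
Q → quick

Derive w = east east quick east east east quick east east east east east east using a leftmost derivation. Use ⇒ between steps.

S ⇒ Q ⇒ S Z ⇒ Q Z ⇒ Z S Z ⇒ S S Z ⇒ east S Z ⇒ east Z quick Z Z ⇒ east S quick Z Z ⇒ east east quick Z Z ⇒ east east quick S Z ⇒ east east quick Z quick Z Z ⇒ east east quick east east east quick Z Z ⇒ east east quick east east east quick east east east Z ⇒ east east quick east east east quick east east east east east east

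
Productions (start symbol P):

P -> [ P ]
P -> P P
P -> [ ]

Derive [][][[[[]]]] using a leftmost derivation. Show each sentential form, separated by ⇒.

P ⇒ PP   [P -> P P]
PP ⇒ []P   [P -> [ ]]
[]P ⇒ []PP   [P -> P P]
[]PP ⇒ [][]P   [P -> [ ]]
[][]P ⇒ [][][P]   [P -> [ P ]]
[][][P] ⇒ [][][[P]]   [P -> [ P ]]
[][][[P]] ⇒ [][][[[P]]]   [P -> [ P ]]
[][][[[P]]] ⇒ [][][[[[]]]]   [P -> [ ]]

P⇒PP⇒[]P⇒[]PP⇒[][]P⇒[][][P]⇒[][][[P]]⇒[][][[[P]]]⇒[][][[[[]]]]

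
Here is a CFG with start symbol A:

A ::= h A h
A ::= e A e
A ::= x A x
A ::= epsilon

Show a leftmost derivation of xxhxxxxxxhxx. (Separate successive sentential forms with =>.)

A => xAx => xxAxx => xxhAhxx => xxhxAxhxx => xxhxxAxxhxx => xxhxxxAxxxhxx => xxhxxxxxxhxx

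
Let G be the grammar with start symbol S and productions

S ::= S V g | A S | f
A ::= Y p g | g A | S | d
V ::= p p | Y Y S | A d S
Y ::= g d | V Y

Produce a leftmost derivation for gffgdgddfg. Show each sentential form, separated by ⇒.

S ⇒ SVg   [S ::= S V g]
SVg ⇒ ASVg   [S ::= A S]
ASVg ⇒ gASVg   [A ::= g A]
gASVg ⇒ gSSVg   [A ::= S]
gSSVg ⇒ gfSVg   [S ::= f]
gfSVg ⇒ gffVg   [S ::= f]
gffVg ⇒ gffYYSg   [V ::= Y Y S]
gffYYSg ⇒ gffgdYSg   [Y ::= g d]
gffgdYSg ⇒ gffgdgdSg   [Y ::= g d]
gffgdgdSg ⇒ gffgdgdASg   [S ::= A S]
gffgdgdASg ⇒ gffgdgddSg   [A ::= d]
gffgdgddSg ⇒ gffgdgddfg   [S ::= f]

S ⇒ SVg ⇒ ASVg ⇒ gASVg ⇒ gSSVg ⇒ gfSVg ⇒ gffVg ⇒ gffYYSg ⇒ gffgdYSg ⇒ gffgdgdSg ⇒ gffgdgdASg ⇒ gffgdgddSg ⇒ gffgdgddfg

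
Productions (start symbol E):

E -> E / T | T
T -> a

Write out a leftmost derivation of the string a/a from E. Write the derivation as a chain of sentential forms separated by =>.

E => E/T   [E -> E / T]
E/T => T/T   [E -> T]
T/T => a/T   [T -> a]
a/T => a/a   [T -> a]

E => E/T => T/T => a/T => a/a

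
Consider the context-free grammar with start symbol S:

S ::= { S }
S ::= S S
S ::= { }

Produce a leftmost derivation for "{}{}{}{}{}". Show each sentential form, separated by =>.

S => SS   [S ::= S S]
SS => SSS   [S ::= S S]
SSS => SSSS   [S ::= S S]
SSSS => SSSSS   [S ::= S S]
SSSSS => {}SSSS   [S ::= { }]
{}SSSS => {}{}SSS   [S ::= { }]
{}{}SSS => {}{}{}SS   [S ::= { }]
{}{}{}SS => {}{}{}{}S   [S ::= { }]
{}{}{}{}S => {}{}{}{}{}   [S ::= { }]

S => SS => SSS => SSSS => SSSSS => {}SSSS => {}{}SSS => {}{}{}SS => {}{}{}{}S => {}{}{}{}{}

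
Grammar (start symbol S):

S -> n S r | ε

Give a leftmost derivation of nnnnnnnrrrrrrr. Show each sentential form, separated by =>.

S => nSr   [S -> n S r]
nSr => nnSrr   [S -> n S r]
nnSrr => nnnSrrr   [S -> n S r]
nnnSrrr => nnnnSrrrr   [S -> n S r]
nnnnSrrrr => nnnnnSrrrrr   [S -> n S r]
nnnnnSrrrrr => nnnnnnSrrrrrr   [S -> n S r]
nnnnnnSrrrrrr => nnnnnnnSrrrrrrr   [S -> n S r]
nnnnnnnSrrrrrrr => nnnnnnnrrrrrrr   [S -> ε]

S => nSr => nnSrr => nnnSrrr => nnnnSrrrr => nnnnnSrrrrr => nnnnnnSrrrrrr => nnnnnnnSrrrrrrr => nnnnnnnrrrrrrr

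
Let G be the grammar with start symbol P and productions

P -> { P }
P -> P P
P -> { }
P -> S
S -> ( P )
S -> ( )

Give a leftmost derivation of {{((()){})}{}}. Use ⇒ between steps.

P ⇒ {P}   [P -> { P }]
{P} ⇒ {PP}   [P -> P P]
{PP} ⇒ {{P}P}   [P -> { P }]
{{P}P} ⇒ {{S}P}   [P -> S]
{{S}P} ⇒ {{(P)}P}   [S -> ( P )]
{{(P)}P} ⇒ {{(PP)}P}   [P -> P P]
{{(PP)}P} ⇒ {{(SP)}P}   [P -> S]
{{(SP)}P} ⇒ {{((P)P)}P}   [S -> ( P )]
{{((P)P)}P} ⇒ {{((S)P)}P}   [P -> S]
{{((S)P)}P} ⇒ {{((())P)}P}   [S -> ( )]
{{((())P)}P} ⇒ {{((()){})}P}   [P -> { }]
{{((()){})}P} ⇒ {{((()){})}{}}   [P -> { }]

P ⇒ {P} ⇒ {PP} ⇒ {{P}P} ⇒ {{S}P} ⇒ {{(P)}P} ⇒ {{(PP)}P} ⇒ {{(SP)}P} ⇒ {{((P)P)}P} ⇒ {{((S)P)}P} ⇒ {{((())P)}P} ⇒ {{((()){})}P} ⇒ {{((()){})}{}}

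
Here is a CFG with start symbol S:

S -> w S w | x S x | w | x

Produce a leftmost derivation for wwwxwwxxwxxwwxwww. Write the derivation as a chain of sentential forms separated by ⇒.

S ⇒ wSw   [S -> w S w]
wSw ⇒ wwSww   [S -> w S w]
wwSww ⇒ wwwSwww   [S -> w S w]
wwwSwww ⇒ wwwxSxwww   [S -> x S x]
wwwxSxwww ⇒ wwwxwSwxwww   [S -> w S w]
wwwxwSwxwww ⇒ wwwxwwSwwxwww   [S -> w S w]
wwwxwwSwwxwww ⇒ wwwxwwxSxwwxwww   [S -> x S x]
wwwxwwxSxwwxwww ⇒ wwwxwwxxSxxwwxwww   [S -> x S x]
wwwxwwxxSxxwwxwww ⇒ wwwxwwxxwxxwwxwww   [S -> w]

S⇒wSw⇒wwSww⇒wwwSwww⇒wwwxSxwww⇒wwwxwSwxwww⇒wwwxwwSwwxwww⇒wwwxwwxSxwwxwww⇒wwwxwwxxSxxwwxwww⇒wwwxwwxxwxxwwxwww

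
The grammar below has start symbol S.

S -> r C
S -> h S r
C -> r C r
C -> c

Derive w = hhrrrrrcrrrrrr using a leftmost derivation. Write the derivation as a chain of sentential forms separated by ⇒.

S⇒hSr⇒hhSrr⇒hhrCrr⇒hhrrCrrr⇒hhrrrCrrrr⇒hhrrrrCrrrrr⇒hhrrrrrCrrrrrr⇒hhrrrrrcrrrrrr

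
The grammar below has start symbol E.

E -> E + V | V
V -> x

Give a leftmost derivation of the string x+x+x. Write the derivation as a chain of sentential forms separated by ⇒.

E ⇒ E+V ⇒ E+V+V ⇒ V+V+V ⇒ x+V+V ⇒ x+x+V ⇒ x+x+x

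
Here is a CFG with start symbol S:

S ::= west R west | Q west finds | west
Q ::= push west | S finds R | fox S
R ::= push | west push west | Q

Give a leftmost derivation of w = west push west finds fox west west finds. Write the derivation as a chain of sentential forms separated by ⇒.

S ⇒ Q west finds   [S ::= Q west finds]
Q west finds ⇒ S finds R west finds   [Q ::= S finds R]
S finds R west finds ⇒ west R west finds R west finds   [S ::= west R west]
west R west finds R west finds ⇒ west push west finds R west finds   [R ::= push]
west push west finds R west finds ⇒ west push west finds Q west finds   [R ::= Q]
west push west finds Q west finds ⇒ west push west finds fox S west finds   [Q ::= fox S]
west push west finds fox S west finds ⇒ west push west finds fox west west finds   [S ::= west]

S ⇒ Q west finds ⇒ S finds R west finds ⇒ west R west finds R west finds ⇒ west push west finds R west finds ⇒ west push west finds Q west finds ⇒ west push west finds fox S west finds ⇒ west push west finds fox west west finds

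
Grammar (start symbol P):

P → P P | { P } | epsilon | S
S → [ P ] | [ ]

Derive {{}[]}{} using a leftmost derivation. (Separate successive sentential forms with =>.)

P => PP => {P}P => {PP}P => {{P}P}P => {{}P}P => {{}S}P => {{}[]}P => {{}[]}{P} => {{}[]}{}

P => PP   [P → P P]
PP => {P}P   [P → { P }]
{P}P => {PP}P   [P → P P]
{PP}P => {{P}P}P   [P → { P }]
{{P}P}P => {{}P}P   [P → epsilon]
{{}P}P => {{}S}P   [P → S]
{{}S}P => {{}[]}P   [S → [ ]]
{{}[]}P => {{}[]}{P}   [P → { P }]
{{}[]}{P} => {{}[]}{}   [P → epsilon]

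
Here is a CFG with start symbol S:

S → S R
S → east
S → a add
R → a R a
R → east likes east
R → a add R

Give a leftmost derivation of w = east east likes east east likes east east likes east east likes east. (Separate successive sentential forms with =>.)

S => S R => S R R => S R R R => S R R R R => east R R R R => east east likes east R R R => east east likes east east likes east R R => east east likes east east likes east east likes east R => east east likes east east likes east east likes east east likes east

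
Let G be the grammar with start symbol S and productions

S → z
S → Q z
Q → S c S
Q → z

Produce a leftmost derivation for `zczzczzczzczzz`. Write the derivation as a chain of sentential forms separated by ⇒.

S ⇒ Qz   [S → Q z]
Qz ⇒ ScSz   [Q → S c S]
ScSz ⇒ QzcSz   [S → Q z]
QzcSz ⇒ ScSzcSz   [Q → S c S]
ScSzcSz ⇒ QzcSzcSz   [S → Q z]
QzcSzcSz ⇒ ScSzcSzcSz   [Q → S c S]
ScSzcSzcSz ⇒ QzcSzcSzcSz   [S → Q z]
QzcSzcSzcSz ⇒ ScSzcSzcSzcSz   [Q → S c S]
ScSzcSzcSzcSz ⇒ zcSzcSzcSzcSz   [S → z]
zcSzcSzcSzcSz ⇒ zczzcSzcSzcSz   [S → z]
zczzcSzcSzcSz ⇒ zczzczzcSzcSz   [S → z]
zczzczzcSzcSz ⇒ zczzczzczzcSz   [S → z]
zczzczzczzcSz ⇒ zczzczzczzcQzz   [S → Q z]
zczzczzczzcQzz ⇒ zczzczzczzczzz   [Q → z]

S ⇒ Qz ⇒ ScSz ⇒ QzcSz ⇒ ScSzcSz ⇒ QzcSzcSz ⇒ ScSzcSzcSz ⇒ QzcSzcSzcSz ⇒ ScSzcSzcSzcSz ⇒ zcSzcSzcSzcSz ⇒ zczzcSzcSzcSz ⇒ zczzczzcSzcSz ⇒ zczzczzczzcSz ⇒ zczzczzczzcQzz ⇒ zczzczzczzczzz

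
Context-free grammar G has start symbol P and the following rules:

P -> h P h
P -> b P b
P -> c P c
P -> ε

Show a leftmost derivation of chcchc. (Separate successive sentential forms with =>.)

P => cPc => chPhc => chcPchc => chcchc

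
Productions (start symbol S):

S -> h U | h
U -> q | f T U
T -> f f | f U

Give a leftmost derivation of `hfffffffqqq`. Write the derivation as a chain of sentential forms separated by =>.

S => hU   [S -> h U]
hU => hfTU   [U -> f T U]
hfTU => hffUU   [T -> f U]
hffUU => hfffTUU   [U -> f T U]
hfffTUU => hffffUUU   [T -> f U]
hffffUUU => hfffffTUUU   [U -> f T U]
hfffffTUUU => hfffffffUUU   [T -> f f]
hfffffffUUU => hfffffffqUU   [U -> q]
hfffffffqUU => hfffffffqqU   [U -> q]
hfffffffqqU => hfffffffqqq   [U -> q]

S => hU => hfTU => hffUU => hfffTUU => hffffUUU => hfffffTUUU => hfffffffUUU => hfffffffqUU => hfffffffqqU => hfffffffqqq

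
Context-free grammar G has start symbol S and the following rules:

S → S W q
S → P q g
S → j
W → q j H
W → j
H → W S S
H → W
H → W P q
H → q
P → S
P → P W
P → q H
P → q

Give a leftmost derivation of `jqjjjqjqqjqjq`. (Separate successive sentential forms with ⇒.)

S⇒SWq⇒SWqWq⇒jWqWq⇒jqjHqWq⇒jqjWSSqWq⇒jqjjSSqWq⇒jqjjSWqSqWq⇒jqjjjWqSqWq⇒jqjjjqjHqSqWq⇒jqjjjqjqqSqWq⇒jqjjjqjqqjqWq⇒jqjjjqjqqjqjq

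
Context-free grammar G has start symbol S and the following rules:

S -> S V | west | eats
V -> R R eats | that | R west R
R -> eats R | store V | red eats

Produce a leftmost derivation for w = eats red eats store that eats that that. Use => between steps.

S => S V => S V V => S V V V => eats V V V => eats R R eats V V => eats red eats R eats V V => eats red eats store V eats V V => eats red eats store that eats V V => eats red eats store that eats that V => eats red eats store that eats that that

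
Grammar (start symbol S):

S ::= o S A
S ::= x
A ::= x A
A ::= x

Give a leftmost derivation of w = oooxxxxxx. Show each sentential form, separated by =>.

S => oSA => ooSAA => oooSAAA => oooxAAA => oooxxAAA => oooxxxAAA => oooxxxxAA => oooxxxxxA => oooxxxxxx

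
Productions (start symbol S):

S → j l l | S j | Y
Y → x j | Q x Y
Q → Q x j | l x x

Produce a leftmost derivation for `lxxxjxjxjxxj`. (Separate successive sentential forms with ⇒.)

S⇒Y⇒QxY⇒QxjxY⇒QxjxjxY⇒QxjxjxjxY⇒lxxxjxjxjxY⇒lxxxjxjxjxxj

S ⇒ Y   [S → Y]
Y ⇒ QxY   [Y → Q x Y]
QxY ⇒ QxjxY   [Q → Q x j]
QxjxY ⇒ QxjxjxY   [Q → Q x j]
QxjxjxY ⇒ QxjxjxjxY   [Q → Q x j]
QxjxjxjxY ⇒ lxxxjxjxjxY   [Q → l x x]
lxxxjxjxjxY ⇒ lxxxjxjxjxxj   [Y → x j]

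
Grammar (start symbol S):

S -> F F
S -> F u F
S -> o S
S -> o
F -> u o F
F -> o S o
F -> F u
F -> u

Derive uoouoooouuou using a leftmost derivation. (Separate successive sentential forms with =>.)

S => FF => uoFF => uooSoF => uooFuFoF => uoouoFuFoF => uoouooSouFoF => uoouoooouFoF => uoouoooouuoF => uoouoooouuou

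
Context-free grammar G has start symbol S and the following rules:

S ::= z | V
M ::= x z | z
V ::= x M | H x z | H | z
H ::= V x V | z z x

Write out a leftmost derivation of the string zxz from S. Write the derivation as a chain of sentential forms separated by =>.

S => V => H => VxV => zxV => zxz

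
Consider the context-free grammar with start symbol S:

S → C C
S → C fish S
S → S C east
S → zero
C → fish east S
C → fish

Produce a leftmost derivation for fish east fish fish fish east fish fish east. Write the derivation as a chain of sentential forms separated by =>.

S => S C east   [S → S C east]
S C east => C C C east   [S → C C]
C C C east => fish east S C C east   [C → fish east S]
fish east S C C east => fish east S C east C C east   [S → S C east]
fish east S C east C C east => fish east C C C east C C east   [S → C C]
fish east C C C east C C east => fish east fish C C east C C east   [C → fish]
fish east fish C C east C C east => fish east fish fish C east C C east   [C → fish]
fish east fish fish C east C C east => fish east fish fish fish east C C east   [C → fish]
fish east fish fish fish east C C east => fish east fish fish fish east fish C east   [C → fish]
fish east fish fish fish east fish C east => fish east fish fish fish east fish fish east   [C → fish]

S => S C east => C C C east => fish east S C C east => fish east S C east C C east => fish east C C C east C C east => fish east fish C C east C C east => fish east fish fish C east C C east => fish east fish fish fish east C C east => fish east fish fish fish east fish C east => fish east fish fish fish east fish fish east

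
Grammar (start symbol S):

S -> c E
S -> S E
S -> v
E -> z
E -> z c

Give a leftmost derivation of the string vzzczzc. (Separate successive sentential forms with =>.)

S => SE   [S -> S E]
SE => SEE   [S -> S E]
SEE => SEEE   [S -> S E]
SEEE => SEEEE   [S -> S E]
SEEEE => vEEEE   [S -> v]
vEEEE => vzEEE   [E -> z]
vzEEE => vzzcEE   [E -> z c]
vzzcEE => vzzczE   [E -> z]
vzzczE => vzzczzc   [E -> z c]

S => SE => SEE => SEEE => SEEEE => vEEEE => vzEEE => vzzcEE => vzzczE => vzzczzc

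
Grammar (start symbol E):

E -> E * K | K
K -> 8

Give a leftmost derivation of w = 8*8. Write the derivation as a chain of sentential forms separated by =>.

E => E*K => K*K => 8*K => 8*8

E => E*K   [E -> E * K]
E*K => K*K   [E -> K]
K*K => 8*K   [K -> 8]
8*K => 8*8   [K -> 8]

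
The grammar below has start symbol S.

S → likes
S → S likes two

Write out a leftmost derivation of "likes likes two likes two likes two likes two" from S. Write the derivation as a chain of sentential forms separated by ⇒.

S ⇒ S likes two ⇒ S likes two likes two ⇒ S likes two likes two likes two ⇒ S likes two likes two likes two likes two ⇒ likes likes two likes two likes two likes two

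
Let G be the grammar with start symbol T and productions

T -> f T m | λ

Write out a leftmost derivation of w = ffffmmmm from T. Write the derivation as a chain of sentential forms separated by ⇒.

T ⇒ fTm ⇒ ffTmm ⇒ fffTmmm ⇒ ffffTmmmm ⇒ ffffmmmm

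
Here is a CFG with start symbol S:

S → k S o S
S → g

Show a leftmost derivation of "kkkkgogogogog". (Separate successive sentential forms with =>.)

S => kSoS => kkSoSoS => kkkSoSoSoS => kkkkSoSoSoSoS => kkkkgoSoSoSoS => kkkkgogoSoSoS => kkkkgogogoSoS => kkkkgogogogoS => kkkkgogogogog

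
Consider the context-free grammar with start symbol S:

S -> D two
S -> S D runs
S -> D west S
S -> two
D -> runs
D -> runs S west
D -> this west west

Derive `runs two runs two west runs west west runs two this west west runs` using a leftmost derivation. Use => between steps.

S => D west S => runs S west west S => runs S D runs west west S => runs two D runs west west S => runs two runs S west runs west west S => runs two runs two west runs west west S => runs two runs two west runs west west S D runs => runs two runs two west runs west west D two D runs => runs two runs two west runs west west runs two D runs => runs two runs two west runs west west runs two this west west runs

S => D west S   [S -> D west S]
D west S => runs S west west S   [D -> runs S west]
runs S west west S => runs S D runs west west S   [S -> S D runs]
runs S D runs west west S => runs two D runs west west S   [S -> two]
runs two D runs west west S => runs two runs S west runs west west S   [D -> runs S west]
runs two runs S west runs west west S => runs two runs two west runs west west S   [S -> two]
runs two runs two west runs west west S => runs two runs two west runs west west S D runs   [S -> S D runs]
runs two runs two west runs west west S D runs => runs two runs two west runs west west D two D runs   [S -> D two]
runs two runs two west runs west west D two D runs => runs two runs two west runs west west runs two D runs   [D -> runs]
runs two runs two west runs west west runs two D runs => runs two runs two west runs west west runs two this west west runs   [D -> this west west]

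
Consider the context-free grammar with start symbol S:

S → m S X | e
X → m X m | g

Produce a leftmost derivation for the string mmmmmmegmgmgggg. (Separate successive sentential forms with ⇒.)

S ⇒ mSX   [S → m S X]
mSX ⇒ mmSXX   [S → m S X]
mmSXX ⇒ mmmSXXX   [S → m S X]
mmmSXXX ⇒ mmmmSXXXX   [S → m S X]
mmmmSXXXX ⇒ mmmmmSXXXXX   [S → m S X]
mmmmmSXXXXX ⇒ mmmmmmSXXXXXX   [S → m S X]
mmmmmmSXXXXXX ⇒ mmmmmmeXXXXXX   [S → e]
mmmmmmeXXXXXX ⇒ mmmmmmegXXXXX   [X → g]
mmmmmmegXXXXX ⇒ mmmmmmegmXmXXXX   [X → m X m]
mmmmmmegmXmXXXX ⇒ mmmmmmegmgmXXXX   [X → g]
mmmmmmegmgmXXXX ⇒ mmmmmmegmgmgXXX   [X → g]
mmmmmmegmgmgXXX ⇒ mmmmmmegmgmggXX   [X → g]
mmmmmmegmgmggXX ⇒ mmmmmmegmgmgggX   [X → g]
mmmmmmegmgmgggX ⇒ mmmmmmegmgmgggg   [X → g]

S ⇒ mSX ⇒ mmSXX ⇒ mmmSXXX ⇒ mmmmSXXXX ⇒ mmmmmSXXXXX ⇒ mmmmmmSXXXXXX ⇒ mmmmmmeXXXXXX ⇒ mmmmmmegXXXXX ⇒ mmmmmmegmXmXXXX ⇒ mmmmmmegmgmXXXX ⇒ mmmmmmegmgmgXXX ⇒ mmmmmmegmgmggXX ⇒ mmmmmmegmgmgggX ⇒ mmmmmmegmgmgggg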